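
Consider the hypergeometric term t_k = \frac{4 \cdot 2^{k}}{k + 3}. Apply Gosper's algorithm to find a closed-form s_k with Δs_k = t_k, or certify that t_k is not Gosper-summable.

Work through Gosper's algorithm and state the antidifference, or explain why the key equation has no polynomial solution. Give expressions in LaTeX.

none (Gosper's algorithm certifies no s_k)

t_(k+1)/t_k = 2*(k + 3)/(k + 4).
A = 2*k + 6, B = k + 4, C = 1.
Set up (2*k + 6)·f(k+1) − (k + 3)·f(k) − (1) = 0.
Bound: deg f ≤ -1.
d = -1 < 0 ⇒ no nonzero polynomial f; not summable.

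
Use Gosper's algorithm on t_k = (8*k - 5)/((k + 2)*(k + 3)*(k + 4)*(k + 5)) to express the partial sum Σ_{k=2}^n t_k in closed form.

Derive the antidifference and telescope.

The ratio is (k + 2)*(8*k + 3)/((k + 6)*(8*k - 5)).
Take A(k)=k + 2, B(k)=k + 6, C(k)=k - 5/8.
Solve (k + 2)·f(k+1) − (k + 5)·f(k) = k - 5/8.
Degrees (1,1,1) ⇒ d ≤ 3.
Coefficient equations give f(k) = k*(k - 5)*(k + 14)/192.
Get s_k = R·t_k = k*(k**2 + 9*k - 70)/(24*(k + 2)*(k + 3)*(k + 4)) with R(k) = B(k−1)f(k)/C(k) = k*(k - 5)*(k + 5)*(k + 14)/(24*(8*k - 5)).
Δs = (8*k - 5)/(k**4 + 14*k**3 + 71*k**2 + 154*k + 120), as required.
Evaluate: s_(n+1) = (n**3 + 12*n**2 - 49*n - 60)/(24*(n**3 + 12*n**2 + 47*n + 60)); subtract s_(2) = -1/30 ⇒ S(n) = (3*n**3 + 36*n**2 - 19*n - 20)/(40*(n**3 + 12*n**2 + 47*n + 60)).

S(n) = (3*n**3 + 36*n**2 - 19*n - 20)/(40*(n**3 + 12*n**2 + 47*n + 60))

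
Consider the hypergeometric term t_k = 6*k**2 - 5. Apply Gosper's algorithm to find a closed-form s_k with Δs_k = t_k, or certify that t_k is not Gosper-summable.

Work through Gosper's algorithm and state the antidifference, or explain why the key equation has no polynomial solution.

Compute t_(k+1)/t_k: get (6*(k + 1)**2 - 5)/(6*k**2 - 5).
Normal form (A,B,C) = (1, 1, k**2 - 5/6).
Set up (1)·f(k+1) − (1)·f(k) − (k**2 - 5/6) = 0.
d = 3 from the (0,0,2) case.
Solving with deg f ≤ 3: f(k) = k*(2*k**2 - 3*k - 4)/6.
Certificate R = B(k−1)f/C = k*(2*k**2 - 3*k - 4)/(6*k**2 - 5) gives s_k = k*(2*k**2 - 3*k - 4).
Verify: 6*k**2 - 5 matches t_k.

s_k = k*(2*k**2 - 3*k - 4)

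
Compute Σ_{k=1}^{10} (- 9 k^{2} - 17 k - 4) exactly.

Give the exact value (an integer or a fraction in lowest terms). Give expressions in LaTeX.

Σ = -4440

r(k) = (9*k**2 + 35*k + 30)/(9*k**2 + 17*k + 4) after simplifying.
So A=1 and B=1, with C=k**2 + 17*k/9 + 4/9.
f must satisfy (1)·f(k+1) − (1)·f(k) = k**2 + 17*k/9 + 4/9.
d = 3 from the (0,0,2) case.
Solving with deg f ≤ 3: f(k) = k*(3*k**2 + 4*k - 3)/9.
Then R = B(k−1)f/C = k*(3*k**2 + 4*k - 3)/(9*k**2 + 17*k + 4), so s_k = R(k)·t_k = k*(-3*k**2 - 4*k + 3).
Check: Δs_k = -9*k**2 - 17*k - 4. ✓
Telescoping: Σ = s_(11) − s_(1) = -4444 − (-4) = -4440.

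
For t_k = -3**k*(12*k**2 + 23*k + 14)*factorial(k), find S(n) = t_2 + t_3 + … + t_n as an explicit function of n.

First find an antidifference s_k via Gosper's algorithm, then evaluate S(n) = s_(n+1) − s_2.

Compute t_(k+1)/t_k: get 3*(12*k**3 + 59*k**2 + 96*k + 49)/(12*k**2 + 23*k + 14).
A = 3*k + 3, B = 1, C = k**2 + 23*k/12 + 7/6.
Key eq: (3*k + 3)·f(k+1) = (1)·f(k) + (k**2 + 23*k/12 + 7/6).
From deg A=1, deg B=0, deg C=2: d=1.
A polynomial solution: f(k) = (4*k + 1)/12.
R(k) = B(k−1)·f(k)/C(k) = (4*k + 1)/(12*k**2 + 23*k + 14); s_k = R·t_k = -3**k*(4*k + 1)*factorial(k).
Verify: -3**k*(12*k**2 + 23*k + 14)*factorial(k) matches t_k.
Telescope: S(n) = s_(n+1) − s_(2) = -3**(n + 1)*(4*n + 5)*factorial(n + 1) − (-162) = -12*3**n*n**2*factorial(n) - 27*3**n*n*factorial(n) - 15*3**n*factorial(n) + 162.

S(n) = -12*3**n*n**2*factorial(n) - 27*3**n*n*factorial(n) - 15*3**n*factorial(n) + 162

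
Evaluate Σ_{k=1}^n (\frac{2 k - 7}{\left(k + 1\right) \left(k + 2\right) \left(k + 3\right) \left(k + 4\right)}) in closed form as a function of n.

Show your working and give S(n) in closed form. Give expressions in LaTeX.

Ratio r(k) = (k + 1)*(2*k - 5)/((k + 5)*(2*k - 7)).
So A=k + 1 and B=k + 5, with C=k - 7/2.
Solve (k + 1)·f(k+1) − (k + 4)·f(k) = k - 7/2.
Degrees (1,1,1) ⇒ d ≤ 3.
Solve for f: f(k) = -k*(k**2 + 6*k + 14)/6 (degree 3 ≤ 3).
Get s_k = R·t_k = k*(-k**2 - 6*k - 14)/(3*(k + 1)*(k + 2)*(k + 3)) with R(k) = B(k−1)f(k)/C(k) = -k*(k + 4)*(k**2 + 6*k + 14)/(3*(2*k - 7)).
Check: Δs_k = (2*k - 7)/(k**4 + 10*k**3 + 35*k**2 + 50*k + 24). ✓
Evaluate: s_(n+1) = (-n**3 - 9*n**2 - 29*n - 21)/(3*(n**3 + 9*n**2 + 26*n + 24)); subtract s_(1) = -7/24 ⇒ S(n) = n*(-n**2 - 9*n - 50)/(24*(n**3 + 9*n**2 + 26*n + 24)).

S(n) = \frac{n \left(- n^{2} - 9 n - 50\right)}{24 \left(n^{3} + 9 n^{2} + 26 n + 24\right)}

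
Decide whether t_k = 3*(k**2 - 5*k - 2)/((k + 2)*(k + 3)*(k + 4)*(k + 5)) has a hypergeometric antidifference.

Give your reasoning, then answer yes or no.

The ratio is (k**3 - k**2 - 12*k - 12)/(k**3 + k**2 - 32*k - 12).
A = k + 2, B = k + 6, C = k**2 - 5*k - 2.
Set up (k + 2)·f(k+1) − (k + 5)·f(k) − (k**2 - 5*k - 2) = 0.
d = 3 from the (1,1,2) case.
A polynomial solution: f(k) = -k**2.
Then R = B(k−1)f/C = -k**2*(k + 5)/(k**2 - 5*k - 2), so s_k = R(k)·t_k = -3*k**2/((k + 2)*(k + 3)*(k + 4)).
Verify: 3*(k**2 - 5*k - 2)/(k**4 + 14*k**3 + 71*k**2 + 154*k + 120) matches t_k.

Yes. s_k = -3*k**2/((k + 2)*(k + 3)*(k + 4)).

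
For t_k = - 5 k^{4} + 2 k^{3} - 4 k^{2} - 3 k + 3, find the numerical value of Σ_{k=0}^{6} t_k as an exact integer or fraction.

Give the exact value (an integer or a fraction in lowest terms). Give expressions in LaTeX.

Step 1: r(k) = (5*k**4 + 18*k**3 + 28*k**2 + 25*k + 7)/(5*k**4 - 2*k**3 + 4*k**2 + 3*k - 3).
Take A(k)=1, B(k)=1, C(k)=k**4 - 2*k**3/5 + 4*k**2/5 + 3*k/5 - 3/5.
Solve (1)·f(k+1) − (1)·f(k) = k**4 - 2*k**3/5 + 4*k**2/5 + 3*k/5 - 3/5.
d = 5 from the (0,0,4) case.
A polynomial solution: f(k) = k*(k**4 - 3*k**3 + 4*k**2 - k - 4)/5.
R(k) = B(k−1)·f(k)/C(k) = k*(k**4 - 3*k**3 + 4*k**2 - k - 4)/(5*k**4 - 2*k**3 + 4*k**2 + 3*k - 3); s_k = R·t_k = k*(-k**4 + 3*k**3 - 4*k**2 + k + 4).
Check: Δs_k = -5*k**4 + 2*k**3 - 4*k**2 - 3*k + 3. ✓
Evaluate s at k=7 and k=0: -10899 and 0; difference -10899.

Σ = -10899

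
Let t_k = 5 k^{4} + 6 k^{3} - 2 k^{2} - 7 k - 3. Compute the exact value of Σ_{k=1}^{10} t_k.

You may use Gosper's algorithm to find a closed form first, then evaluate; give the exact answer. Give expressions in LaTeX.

The ratio is (5*k**4 + 26*k**3 + 46*k**2 + 27*k - 1)/(5*k**4 + 6*k**3 - 2*k**2 - 7*k - 3).
So A=1 and B=1, with C=k**4 + 6*k**3/5 - 2*k**2/5 - 7*k/5 - 3/5.
Key eq: (1)·f(k+1) = (1)·f(k) + (k**4 + 6*k**3/5 - 2*k**2/5 - 7*k/5 - 3/5).
d = 5 from the (0,0,4) case.
A polynomial solution: f(k) = k**2*(k**3 - k**2 - 2*k - 1)/5.
Get s_k = R·t_k = k**2*(k**3 - k**2 - 2*k - 1) with R(k) = B(k−1)f(k)/C(k) = k**2*(k**3 - k**2 - 2*k - 1)/(5*k**4 + 6*k**3 - 2*k**2 - 7*k - 3).
Verify: 5*k**4 + 6*k**3 - 2*k**2 - 7*k - 3 matches t_k.
Evaluate s at k=11 and k=1: 143627 and -3; difference 143630.

Σ = 143630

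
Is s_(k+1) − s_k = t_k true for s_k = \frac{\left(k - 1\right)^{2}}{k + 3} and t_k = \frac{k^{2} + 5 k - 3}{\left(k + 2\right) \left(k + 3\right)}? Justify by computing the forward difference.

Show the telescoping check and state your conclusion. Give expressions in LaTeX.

Invalid: residual \frac{4 - 7 k}{k^{3} + 9 k^{2} + 26 k + 24} ≠ 0.

s_(k+1) = k**2/(k + 4)
s_(k+1) − s_k = (k**2 + 7*k - 4)/(k**2 + 7*k + 12)
(s_(k+1) − s_k) − t_k = (4 - 7*k)/(k**3 + 9*k**2 + 26*k + 24)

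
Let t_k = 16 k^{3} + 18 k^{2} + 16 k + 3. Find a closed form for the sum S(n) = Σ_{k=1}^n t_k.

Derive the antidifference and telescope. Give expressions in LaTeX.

Compute t_(k+1)/t_k: get (16*k**3 + 66*k**2 + 100*k + 53)/(16*k**3 + 18*k**2 + 16*k + 3).
Normal form (A,B,C) = (1, 1, k**3 + 9*k**2/8 + k + 3/16).
f must satisfy (1)·f(k+1) − (1)·f(k) = k**3 + 9*k**2/8 + k + 3/16.
Bound: deg f ≤ 4.
A polynomial solution: f(k) = k*(4*k**3 - 2*k**2 + 3*k - 2)/16.
R(k) = B(k−1)·f(k)/C(k) = k*(4*k**3 - 2*k**2 + 3*k - 2)/(16*k**3 + 18*k**2 + 16*k + 3); s_k = R·t_k = k*(4*k**3 - 2*k**2 + 3*k - 2).
Δs = 16*k**3 + 18*k**2 + 16*k + 3, as required.
Evaluate: s_(n+1) = 4*n**4 + 14*n**3 + 21*n**2 + 14*n + 3; subtract s_(1) = 3 ⇒ S(n) = n*(4*n**3 + 14*n**2 + 21*n + 14).

S(n) = n \left(4 n^{3} + 14 n^{2} + 21 n + 14\right)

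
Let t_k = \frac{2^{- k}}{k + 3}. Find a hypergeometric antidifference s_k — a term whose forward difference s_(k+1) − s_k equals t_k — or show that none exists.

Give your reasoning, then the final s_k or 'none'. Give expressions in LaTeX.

r(k) = (k + 3)/(2*(k + 4)) after simplifying.
Factor: A=k/2 + 3/2; B=k + 4; C=1.
Set up (k/2 + 3/2)·f(k+1) − (k + 3)·f(k) − (1) = 0.
deg f ≤ -1 (via 1,1,0).
deg f ≤ -1 is impossible — no certificate.

none (Gosper's algorithm certifies no s_k)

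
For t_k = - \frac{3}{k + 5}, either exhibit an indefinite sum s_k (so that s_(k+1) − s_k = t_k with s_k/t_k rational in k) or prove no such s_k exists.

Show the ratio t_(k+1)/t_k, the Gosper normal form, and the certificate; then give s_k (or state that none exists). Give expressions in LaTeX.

Step 1: r(k) = (k + 5)/(k + 6).
Take A(k)=k + 5, B(k)=k + 6, C(k)=1.
f must satisfy (k + 5)·f(k+1) − (k + 5)·f(k) = 1.
d = 0 from the (1,1,0) case.
Generic f = c0 gives residual -1; -1 = 0 cannot hold, so t_k is not Gosper-summable.

not Gosper-summable; s_k does not exist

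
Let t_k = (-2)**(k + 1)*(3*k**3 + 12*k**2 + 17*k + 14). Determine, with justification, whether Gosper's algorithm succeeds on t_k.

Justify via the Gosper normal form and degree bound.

Ratio r(k) = 2*(-3*k**3 - 21*k**2 - 50*k - 46)/(3*k**3 + 12*k**2 + 17*k + 14).
So A=-2 and B=1, with C=k**3 + 4*k**2 + 17*k/3 + 14/3.
Set up (-2)·f(k+1) − (1)·f(k) − (k**3 + 4*k**2 + 17*k/3 + 14/3) = 0.
d = 3 from the (0,0,3) case.
Match coefficients ⇒ f(k) = -(k + 2)*(k**2 + 1)/3.
Certificate R = B(k−1)f/C = -(k + 2)*(k**2 + 1)/(3*k**3 + 12*k**2 + 17*k + 14) gives s_k = 2*(-2)**k*(k**3 + 2*k**2 + k + 2).
Verify: (-2)**(k + 1)*(3*k**3 + 12*k**2 + 17*k + 14) matches t_k.

Yes. s_k = 2*(-2)**k*(k**3 + 2*k**2 + k + 2).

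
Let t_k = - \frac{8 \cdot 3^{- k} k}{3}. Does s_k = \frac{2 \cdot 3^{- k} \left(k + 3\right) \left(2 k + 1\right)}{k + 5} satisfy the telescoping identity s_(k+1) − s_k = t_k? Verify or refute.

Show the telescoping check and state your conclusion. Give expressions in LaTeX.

s_(k+1) = 2*(k + 4)*(2*k + 3)/(3*3**k*(k + 6))
s_(k+1) − s_k = 4*(-2*k**3 - 18*k**2 - 34*k + 3)/(3*3**k*(k**2 + 11*k + 30))
(s_(k+1) − s_k) − t_k = 4*(4*k**2 + 26*k + 3)/(3*3**k*(k**2 + 11*k + 30))

Invalid: residual \frac{4 \cdot 3^{- k} \left(4 k^{2} + 26 k + 3\right)}{3 \left(k^{2} + 11 k + 30\right)} ≠ 0.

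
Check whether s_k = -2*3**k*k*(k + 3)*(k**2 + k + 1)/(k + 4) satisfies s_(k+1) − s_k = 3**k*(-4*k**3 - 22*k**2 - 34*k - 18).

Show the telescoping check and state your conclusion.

Invalid: residual 4*3**k*(k**4 + 9*k**3 + 30*k**2 + 38*k + 18)/(k**2 + 9*k + 20) ≠ 0.

s_(k+1) = -6*3**k*(k + 1)*(k + 4)*(k + (k + 1)**2 + 2)/(k + 5)
s_(k+1) − s_k = 3**k*(-4*k**5 - 54*k**4 - 276*k**3 - 644*k**2 - 690*k - 288)/(k**2 + 9*k + 20)
(s_(k+1) − s_k) − t_k = 4*3**k*(k**4 + 9*k**3 + 30*k**2 + 38*k + 18)/(k**2 + 9*k + 20)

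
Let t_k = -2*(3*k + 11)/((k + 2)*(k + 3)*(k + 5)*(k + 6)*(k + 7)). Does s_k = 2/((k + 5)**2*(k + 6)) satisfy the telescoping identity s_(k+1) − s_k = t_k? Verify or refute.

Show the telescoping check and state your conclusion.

s_(k+1) = 2/((k + 6)**2*(k + 7))
s_(k+1) − s_k = 2*((k + 5)**2 - (k + 6)*(k + 7))/((k + 5)**2*(k + 6)**2*(k + 7))
(s_(k+1) − s_k) − t_k = 24*(k**2 + 9*k + 19)/(k**7 + 34*k**6 + 486*k**5 + 3776*k**4 + 17165*k**3 + 45462*k**2 + 64620*k + 37800)

Invalid: residual 24*(k**2 + 9*k + 19)/(k**7 + 34*k**6 + 486*k**5 + 3776*k**4 + 17165*k**3 + 45462*k**2 + 64620*k + 37800) ≠ 0.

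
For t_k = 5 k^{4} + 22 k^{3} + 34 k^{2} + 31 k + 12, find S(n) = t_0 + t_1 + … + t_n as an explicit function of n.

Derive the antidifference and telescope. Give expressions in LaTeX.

S(n) = n^{5} + 8 n^{4} + 24 n^{3} + 38 n^{2} + 33 n + 12

t_(k+1)/t_k = (5*k**4 + 42*k**3 + 130*k**2 + 185*k + 104)/(5*k**4 + 22*k**3 + 34*k**2 + 31*k + 12).
Gosper form: A/B · C(k+1)/C(k) with A=1, B=1, C=k**4 + 22*k**3/5 + 34*k**2/5 + 31*k/5 + 12/5.
Need (1)·f(k+1) − (1)·f(k) = k**4 + 22*k**3/5 + 34*k**2/5 + 31*k/5 + 12/5.
d = 5 from the (0,0,4) case.
Solving with deg f ≤ 5: f(k) = k*(k**4 + 3*k**3 + 2*k**2 + 4*k + 2)/5.
So s_k = (B(k−1)f/C)·t_k = (k*(k**4 + 3*k**3 + 2*k**2 + 4*k + 2)/(5*k**4 + 22*k**3 + 34*k**2 + 31*k + 12))·t_k = k*(k**4 + 3*k**3 + 2*k**2 + 4*k + 2).
Δs = 5*k**4 + 22*k**3 + 34*k**2 + 31*k + 12, as required.
s_(n+1) = n**5 + 8*n**4 + 24*n**3 + 38*n**2 + 33*n + 12 and s_(0) = 0, so S(n) = n**5 + 8*n**4 + 24*n**3 + 38*n**2 + 33*n + 12.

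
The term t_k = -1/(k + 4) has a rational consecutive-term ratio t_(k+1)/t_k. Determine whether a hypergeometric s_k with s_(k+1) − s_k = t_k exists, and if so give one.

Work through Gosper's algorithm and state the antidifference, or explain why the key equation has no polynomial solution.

t_(k+1)/t_k = (k + 4)/(k + 5).
Factor: A=k + 4; B=k + 5; C=1.
Solve (k + 4)·f(k+1) − (k + 4)·f(k) = 1.
From deg A=1, deg B=1, deg C=0: d=0.
Put f(k) = c0: A·f(k+1) − B(k−1)·f(k) − C = -1; need -1 = 0 — inconsistent ⇒ no f, not summable.

none (Gosper's algorithm certifies no s_k)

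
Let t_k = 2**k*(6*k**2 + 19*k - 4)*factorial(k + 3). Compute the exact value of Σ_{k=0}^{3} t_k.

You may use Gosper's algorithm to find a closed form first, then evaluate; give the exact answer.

Σ = 645144

r(k) = 2*(6*k**3 + 55*k**2 + 145*k + 84)/(6*k**2 + 19*k - 4) after simplifying.
So A=2*k + 8 and B=1, with C=k**2 + 19*k/6 - 2/3.
Need (2*k + 8)·f(k+1) − (1)·f(k) = k**2 + 19*k/6 - 2/3.
From deg A=1, deg B=0, deg C=2: d=1.
Match coefficients ⇒ f(k) = (3*k - 4)/6.
Certificate R = B(k−1)f/C = (3*k - 4)/(6*k**2 + 19*k - 4) gives s_k = 2**k*(3*k - 4)*factorial(k + 3).
Check: Δs_k = 2**k*(6*k**2 + 19*k - 4)*factorial(k + 3). ✓
Evaluate s at k=4 and k=0: 645120 and -24; difference 645144.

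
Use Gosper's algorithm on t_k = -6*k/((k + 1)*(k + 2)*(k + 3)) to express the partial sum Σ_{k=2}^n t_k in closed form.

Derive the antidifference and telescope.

S(n) = (-5*n**2 - n + 6)/(4*(n**2 + 5*n + 6))

t_(k+1)/t_k = (k + 1)**2/(k*(k + 4)).
Normal form (A,B,C) = (k + 1, k + 4, k).
f must satisfy (k + 1)·f(k+1) − (k + 3)·f(k) = k.
deg f ≤ 2 (via 1,1,1).
A polynomial solution: f(k) = k*(k - 1)/4.
So s_k = (B(k−1)f/C)·t_k = ((k - 1)*(k + 3)/4)·t_k = 3*k*(1 - k)/(2*(k + 1)*(k + 2)).
s_(k+1) − s_k = -6*k/(k**3 + 6*k**2 + 11*k + 6) = t_k.
Σ_(k=2)^n t_k = s_(n+1) − s_(2) = (3*n*(-n - 1)/(2*(n**2 + 5*n + 6))) − (-1/4), i.e. (-5*n**2 - n + 6)/(4*(n**2 + 5*n + 6)).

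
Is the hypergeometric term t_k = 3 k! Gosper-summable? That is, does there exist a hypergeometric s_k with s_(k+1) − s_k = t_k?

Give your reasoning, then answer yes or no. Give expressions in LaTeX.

Step 1: r(k) = k + 1.
A = k + 1, B = 1, C = 1.
Set up (k + 1)·f(k+1) − (1)·f(k) − (1) = 0.
deg f ≤ -1 (via 1,0,0).
Bound -1 < 0, so the key equation has no polynomial solution.

No — negative degree bound, so no certificate f.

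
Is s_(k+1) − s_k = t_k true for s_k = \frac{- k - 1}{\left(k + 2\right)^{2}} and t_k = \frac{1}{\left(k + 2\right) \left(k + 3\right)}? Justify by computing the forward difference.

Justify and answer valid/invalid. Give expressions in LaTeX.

Invalid: residual \frac{- 2 k - 5}{k^{4} + 10 k^{3} + 37 k^{2} + 60 k + 36} ≠ 0.

s_(k+1) = (-k - 2)/(k + 3)**2
s_(k+1) − s_k = ((k + 1)*(k + 3)**2 - (k + 2)**3)/((k + 2)**2*(k + 3)**2)
(s_(k+1) − s_k) − t_k = (-2*k - 5)/(k**4 + 10*k**3 + 37*k**2 + 60*k + 36)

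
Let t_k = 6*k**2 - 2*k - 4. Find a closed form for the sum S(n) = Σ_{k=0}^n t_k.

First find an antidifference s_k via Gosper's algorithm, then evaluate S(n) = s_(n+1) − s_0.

S(n) = 2*n**3 + 2*n**2 - 4*n - 4

t_(k+1)/t_k = k*(3*k + 5)/(3*k**2 - k - 2).
Normal form (A,B,C) = (1, 1, k**2 - k/3 - 2/3).
Key eq: (1)·f(k+1) = (1)·f(k) + (k**2 - k/3 - 2/3).
Degrees (0,0,2) ⇒ d ≤ 3.
A polynomial solution: f(k) = k*(k**2 - 2*k - 1)/3.
Then R = B(k−1)f/C = k*(k**2 - 2*k - 1)/((k - 1)*(3*k + 2)), so s_k = R(k)·t_k = 2*k*(k**2 - 2*k - 1).
s_(k+1) − s_k = 6*k**2 - 2*k - 4 = t_k.
Σ_(k=0)^n t_k = s_(n+1) − s_(0) = (2*n**3 + 2*n**2 - 4*n - 4) − (0), i.e. 2*n**3 + 2*n**2 - 4*n - 4.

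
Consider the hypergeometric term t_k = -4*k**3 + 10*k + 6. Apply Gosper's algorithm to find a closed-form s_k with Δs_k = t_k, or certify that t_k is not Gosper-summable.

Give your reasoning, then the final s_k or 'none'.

Compute t_(k+1)/t_k: get (5*k - 2*(k + 1)**3 + 8)/(-2*k**3 + 5*k + 3).
Normal form (A,B,C) = (1, 1, k**3 - 5*k/2 - 3/2).
Key eq: (1)·f(k+1) = (1)·f(k) + (k**3 - 5*k/2 - 3/2).
Degrees (0,0,3) ⇒ d ≤ 4.
Match coefficients ⇒ f(k) = k*(k + 1)*(k**2 - 3*k - 1)/4.
Certificate R = B(k−1)f/C = k*(k**2 - 3*k - 1)/(2*(2*k**2 - 2*k - 3)) gives s_k = k*(-k**3 + 2*k**2 + 4*k + 1).
Verify: -4*k**3 + 10*k + 6 matches t_k.

s_k = k*(-k**3 + 2*k**2 + 4*k + 1)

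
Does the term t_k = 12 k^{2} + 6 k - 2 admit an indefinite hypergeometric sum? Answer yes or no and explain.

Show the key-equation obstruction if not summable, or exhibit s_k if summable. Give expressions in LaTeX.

Step 1: r(k) = (6*k**2 + 15*k + 8)/(6*k**2 + 3*k - 1).
Gosper form: A/B · C(k+1)/C(k) with A=1, B=1, C=k**2 + k/2 - 1/6.
f must satisfy (1)·f(k+1) − (1)·f(k) = k**2 + k/2 - 1/6.
deg f ≤ 3 (via 0,0,2).
Coefficient equations give f(k) = k*(4*k**2 - 3*k - 3)/12.
Get s_k = R·t_k = k*(4*k**2 - 3*k - 3) with R(k) = B(k−1)f(k)/C(k) = k*(4*k**2 - 3*k - 3)/(2*(6*k**2 + 3*k - 1)).
Check: Δs_k = 12*k**2 + 6*k - 2. ✓

Yes. s_k = k \left(4 k^{2} - 3 k - 3\right).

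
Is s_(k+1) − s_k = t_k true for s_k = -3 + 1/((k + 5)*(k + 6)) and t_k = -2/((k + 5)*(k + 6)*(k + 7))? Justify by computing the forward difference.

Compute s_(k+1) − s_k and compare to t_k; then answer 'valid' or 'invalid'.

s_(k+1) = -3 + 1/((k + 6)*(k + 7))
s_(k+1) − s_k = -2/(k**3 + 18*k**2 + 107*k + 210)
(s_(k+1) − s_k) − t_k = 0

Valid: the claim telescopes to t_k.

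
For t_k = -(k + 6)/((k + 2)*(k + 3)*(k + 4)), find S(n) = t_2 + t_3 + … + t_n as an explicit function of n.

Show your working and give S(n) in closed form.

S(n) = (-3*n**2 - 11*n + 14)/(10*(n**2 + 7*n + 12))

Ratio r(k) = (k + 2)*(k + 7)/((k + 5)*(k + 6)).
So A=k + 2 and B=k + 5, with C=k + 6.
Key eq: (k + 2)·f(k+1) = (k + 4)·f(k) + (k + 6).
d = 2 from the (1,1,1) case.
Match coefficients ⇒ f(k) = k*(2*k + 7)/3.
Certificate R = B(k−1)f/C = k*(k + 4)*(2*k + 7)/(3*(k + 6)) gives s_k = k*(-2*k - 7)/(3*(k + 2)*(k + 3)).
Verify: (-k - 6)/(k**3 + 9*k**2 + 26*k + 24) matches t_k.
Evaluate: s_(n+1) = (-2*n**2 - 11*n - 9)/(3*(n**2 + 7*n + 12)); subtract s_(2) = -11/30 ⇒ S(n) = (-3*n**2 - 11*n + 14)/(10*(n**2 + 7*n + 12)).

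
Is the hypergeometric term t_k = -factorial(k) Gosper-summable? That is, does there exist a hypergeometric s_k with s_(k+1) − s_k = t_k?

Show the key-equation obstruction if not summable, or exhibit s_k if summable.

No — t_k has no hypergeometric antidifference.

r(k) = k + 1 after simplifying.
Normal form (A,B,C) = (k + 1, 1, 1).
f must satisfy (k + 1)·f(k+1) − (1)·f(k) = 1.
deg f ≤ -1 (via 1,0,0).
Negative degree bound (-1): no f exists, t_k not Gosper-summable.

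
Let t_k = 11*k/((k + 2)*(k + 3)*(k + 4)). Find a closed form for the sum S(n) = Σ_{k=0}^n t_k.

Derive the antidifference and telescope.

Compute t_(k+1)/t_k: get (k + 1)*(k + 2)/(k*(k + 5)).
So A=k + 2 and B=k + 5, with C=k.
Set up (k + 2)·f(k+1) − (k + 4)·f(k) − (k) = 0.
Bound: deg f ≤ 2.
Match coefficients ⇒ f(k) = k*(k - 1)/6.
Certificate R = B(k−1)f/C = (k - 1)*(k + 4)/6 gives s_k = 11*k*(k - 1)/(6*(k + 2)*(k + 3)).
Δs = 11*k/(k**3 + 9*k**2 + 26*k + 24), as required.
s_(n+1) = 11*n*(n + 1)/(6*(n**2 + 7*n + 12)) and s_(0) = 0, so S(n) = 11*n*(n + 1)/(6*(n**2 + 7*n + 12)).

S(n) = 11*n*(n + 1)/(6*(n**2 + 7*n + 12))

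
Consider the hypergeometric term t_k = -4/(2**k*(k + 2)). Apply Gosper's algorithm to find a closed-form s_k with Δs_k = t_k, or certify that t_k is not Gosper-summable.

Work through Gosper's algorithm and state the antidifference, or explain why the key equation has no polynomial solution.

Ratio r(k) = (k + 2)/(2*(k + 3)).
Gosper form: A/B · C(k+1)/C(k) with A=k/2 + 1, B=k + 3, C=1.
Set up (k/2 + 1)·f(k+1) − (k + 2)·f(k) − (1) = 0.
d = -1 from the (1,1,0) case.
d = -1 < 0 ⇒ no nonzero polynomial f; not summable.

no hypergeometric antidifference exists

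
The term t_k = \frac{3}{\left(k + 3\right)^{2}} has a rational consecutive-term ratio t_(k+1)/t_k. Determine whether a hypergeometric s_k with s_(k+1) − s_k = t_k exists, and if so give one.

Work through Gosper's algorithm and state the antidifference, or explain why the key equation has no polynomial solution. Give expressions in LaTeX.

not Gosper-summable; s_k does not exist

Step 1: r(k) = (k + 3)**2/(k + 4)**2.
Gosper form: A/B · C(k+1)/C(k) with A=k**2 + 6*k + 9, B=k**2 + 8*k + 16, C=1.
Solve (k**2 + 6*k + 9)·f(k+1) − (k**2 + 6*k + 9)·f(k) = 1.
d = 0 from the (2,2,0) case.
Write f(k) = c0. Then LHS − RHS = -1, requiring -1 = 0: contradictory. No certificate.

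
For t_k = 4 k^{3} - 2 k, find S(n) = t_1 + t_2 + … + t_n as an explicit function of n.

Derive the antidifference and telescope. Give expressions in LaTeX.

t_(k+1)/t_k = (-k + 2*(k + 1)**3 - 1)/(k*(2*k**2 - 1)).
A = 1, B = 1, C = k**3 - k/2.
Set up (1)·f(k+1) − (1)·f(k) − (k**3 - k/2) = 0.
Bound: deg f ≤ 4.
Solve for f: f(k) = k*(k - 1)*(k**2 - k - 1)/4 (degree 4 ≤ 4).
So s_k = (B(k−1)f/C)·t_k = ((k - 1)*(k**2 - k - 1)/(2*(2*k**2 - 1)))·t_k = k**4 - 2*k**3 + k.
Δs = 4*k**3 - 2*k, as required.
s_(n+1) = n**4 + 2*n**3 - n and s_(1) = 0, so S(n) = n**4 + 2*n**3 - n.

S(n) = n^{4} + 2 n^{3} - n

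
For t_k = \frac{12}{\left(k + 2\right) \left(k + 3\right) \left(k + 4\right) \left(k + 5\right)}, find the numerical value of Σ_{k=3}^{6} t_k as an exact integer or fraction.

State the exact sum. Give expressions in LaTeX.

Σ = 52/3465

The ratio is (k + 2)/(k + 6).
Gosper form: A/B · C(k+1)/C(k) with A=k + 2, B=k + 6, C=1.
Set up (k + 2)·f(k+1) − (k + 5)·f(k) − (1) = 0.
d = 3 from the (1,1,0) case.
Solving with deg f ≤ 3: f(k) = k*(k**2 + 9*k + 26)/72.
So s_k = (B(k−1)f/C)·t_k = (k*(k + 5)*(k**2 + 9*k + 26)/72)·t_k = k*(k**2 + 9*k + 26)/(6*(k + 2)*(k + 3)*(k + 4)).
s_(k+1) − s_k = 12/(k**4 + 14*k**3 + 71*k**2 + 154*k + 120) = t_k.
Evaluate s at k=7 and k=3: 161/990 and 31/210; difference 52/3465.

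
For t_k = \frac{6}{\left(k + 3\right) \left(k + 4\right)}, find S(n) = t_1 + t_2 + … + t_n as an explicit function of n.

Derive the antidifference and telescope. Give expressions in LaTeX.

S(n) = \frac{3 n}{2 \left(n + 4\right)}

Ratio r(k) = (k + 3)/(k + 5).
Gosper form: A/B · C(k+1)/C(k) with A=k + 3, B=k + 5, C=1.
f must satisfy (k + 3)·f(k+1) − (k + 4)·f(k) = 1.
Bound: deg f ≤ 1.
Solve for f: f(k) = k/3 (degree 1 ≤ 1).
Then R = B(k−1)f/C = k*(k + 4)/3, so s_k = R(k)·t_k = 2*k/(k + 3).
Verify: 6/(k**2 + 7*k + 12) matches t_k.
Σ_(k=1)^n t_k = s_(n+1) − s_(1) = (2*(n + 1)/(n + 4)) − (1/2), i.e. 3*n/(2*(n + 4)).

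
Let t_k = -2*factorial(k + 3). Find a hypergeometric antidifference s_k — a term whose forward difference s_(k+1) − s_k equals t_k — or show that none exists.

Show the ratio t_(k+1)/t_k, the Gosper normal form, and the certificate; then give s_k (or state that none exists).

The ratio is k + 4.
So A=k + 4 and B=1, with C=1.
Solve (k + 4)·f(k+1) − (1)·f(k) = 1.
Bound: deg f ≤ -1.
deg f ≤ -1 is impossible — no certificate.

not Gosper-summable; s_k does not exist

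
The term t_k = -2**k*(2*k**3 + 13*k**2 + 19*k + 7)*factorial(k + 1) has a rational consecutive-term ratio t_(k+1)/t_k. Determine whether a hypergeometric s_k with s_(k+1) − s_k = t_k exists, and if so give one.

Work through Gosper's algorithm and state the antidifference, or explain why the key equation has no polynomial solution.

Ratio r(k) = 2*(2*k**4 + 23*k**3 + 89*k**2 + 143*k + 82)/(2*k**3 + 13*k**2 + 19*k + 7).
A = 2*k + 4, B = 1, C = k**3 + 13*k**2/2 + 19*k/2 + 7/2.
Key eq: (2*k + 4)·f(k+1) = (1)·f(k) + (k**3 + 13*k**2/2 + 19*k/2 + 7/2).
Degrees (1,0,3) ⇒ d ≤ 2.
Coefficient equations give f(k) = (k**2 + 3*k - 3)/2.
Then R = B(k−1)f/C = (k**2 + 3*k - 3)/(2*k**3 + 13*k**2 + 19*k + 7), so s_k = R(k)·t_k = -2**k*(k**2 + 3*k - 3)*factorial(k + 1).
Δs = -2**k*(2*k**3 + 13*k**2 + 19*k + 7)*factorial(k + 1), as required.

s_k = -2**k*(k**2 + 3*k - 3)*factorial(k + 1)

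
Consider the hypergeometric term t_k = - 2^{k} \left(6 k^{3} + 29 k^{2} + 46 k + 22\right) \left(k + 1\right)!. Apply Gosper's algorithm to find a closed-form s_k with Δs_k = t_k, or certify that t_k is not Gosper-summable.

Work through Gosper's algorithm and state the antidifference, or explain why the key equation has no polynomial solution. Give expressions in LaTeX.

s_k = - 2^{k} \left(3 k^{2} + 4 k - 2\right) \left(k + 1\right)!

Ratio r(k) = 2*(6*k**4 + 59*k**3 + 216*k**2 + 347*k + 206)/(6*k**3 + 29*k**2 + 46*k + 22).
So A=2*k + 4 and B=1, with C=k**3 + 29*k**2/6 + 23*k/3 + 11/3.
Key eq: (2*k + 4)·f(k+1) = (1)·f(k) + (k**3 + 29*k**2/6 + 23*k/3 + 11/3).
d = 2 from the (1,0,3) case.
Match coefficients ⇒ f(k) = (3*k**2 + 4*k - 2)/6.
Get s_k = R·t_k = -2**k*(3*k**2 + 4*k - 2)*factorial(k + 1) with R(k) = B(k−1)f(k)/C(k) = (3*k**2 + 4*k - 2)/(6*k**3 + 29*k**2 + 46*k + 22).
Check: Δs_k = -2**k*(6*k**3 + 29*k**2 + 46*k + 22)*factorial(k + 1). ✓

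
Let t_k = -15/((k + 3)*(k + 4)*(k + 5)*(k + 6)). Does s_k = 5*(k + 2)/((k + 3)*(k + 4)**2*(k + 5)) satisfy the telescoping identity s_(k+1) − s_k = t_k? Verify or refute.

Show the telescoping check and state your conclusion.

s_(k+1) = 5*(k + 3)/((k + 4)*(k + 5)**2*(k + 6))
s_(k+1) − s_k = 5*(-(k + 2)*(k + 5)*(k + 6) + (k + 3)**2*(k + 4))/((k + 3)*(k + 4)**2*(k + 5)**2*(k + 6))
(s_(k+1) − s_k) − t_k = 20*(2*k + 9)/(k**6 + 27*k**5 + 301*k**4 + 1773*k**3 + 5818*k**2 + 10080*k + 7200)

Invalid: residual 20*(2*k + 9)/(k**6 + 27*k**5 + 301*k**4 + 1773*k**3 + 5818*k**2 + 10080*k + 7200) ≠ 0.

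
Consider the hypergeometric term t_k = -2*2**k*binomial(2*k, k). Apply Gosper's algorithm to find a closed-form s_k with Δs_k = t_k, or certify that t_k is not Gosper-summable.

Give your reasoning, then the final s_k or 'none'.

none — t_k is not Gosper-summable

r(k) = 4*(2*k + 1)/(k + 1) after simplifying.
Normal form (A,B,C) = (8*k + 4, k + 1, 1).
Key eq: (8*k + 4)·f(k+1) = (k)·f(k) + (1).
d = -1 from the (1,1,0) case.
d = -1 < 0 ⇒ no nonzero polynomial f; not summable.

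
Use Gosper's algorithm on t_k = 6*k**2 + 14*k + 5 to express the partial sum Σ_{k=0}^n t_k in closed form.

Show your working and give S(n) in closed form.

The ratio is (6*k**2 + 26*k + 25)/(6*k**2 + 14*k + 5).
Normal form (A,B,C) = (1, 1, k**2 + 7*k/3 + 5/6).
Need (1)·f(k+1) − (1)·f(k) = k**2 + 7*k/3 + 5/6.
From deg A=0, deg B=0, deg C=2: d=3.
Coefficient equations give f(k) = k*(2*k**2 + 4*k - 1)/6.
Certificate R = B(k−1)f/C = k*(2*k**2 + 4*k - 1)/(6*k**2 + 14*k + 5) gives s_k = k*(2*k**2 + 4*k - 1).
Δs = 6*k**2 + 14*k + 5, as required.
Evaluate: s_(n+1) = 2*n**3 + 10*n**2 + 13*n + 5; subtract s_(0) = 0 ⇒ S(n) = 2*n**3 + 10*n**2 + 13*n + 5.

S(n) = 2*n**3 + 10*n**2 + 13*n + 5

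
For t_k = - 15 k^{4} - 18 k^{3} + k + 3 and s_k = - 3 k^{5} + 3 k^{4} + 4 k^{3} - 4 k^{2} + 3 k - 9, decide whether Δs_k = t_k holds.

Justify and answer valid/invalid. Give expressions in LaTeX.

valid; difference matches t_k

s_(k+1) = -3*k**5 - 12*k**4 - 14*k**3 - 4*k**2 + 4*k - 6
s_(k+1) − s_k = -15*k**4 - 18*k**3 + k + 3
(s_(k+1) − s_k) − t_k = 0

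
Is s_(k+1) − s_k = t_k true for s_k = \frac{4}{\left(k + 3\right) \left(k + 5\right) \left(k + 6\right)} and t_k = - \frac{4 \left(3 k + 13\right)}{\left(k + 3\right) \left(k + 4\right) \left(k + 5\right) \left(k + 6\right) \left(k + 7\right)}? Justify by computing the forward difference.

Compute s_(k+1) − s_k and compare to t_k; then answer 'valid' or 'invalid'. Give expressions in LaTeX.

Valid: the claim telescopes to t_k.

s_(k+1) = 4/((k + 4)*(k + 6)*(k + 7))
s_(k+1) − s_k = 4*(-3*k - 13)/(k**5 + 25*k**4 + 245*k**3 + 1175*k**2 + 2754*k + 2520)
(s_(k+1) − s_k) − t_k = 0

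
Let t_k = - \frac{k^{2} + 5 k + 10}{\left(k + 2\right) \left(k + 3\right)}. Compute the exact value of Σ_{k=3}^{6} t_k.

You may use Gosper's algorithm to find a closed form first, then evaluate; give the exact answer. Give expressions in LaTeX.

Σ = -196/45

t_(k+1)/t_k = (k + 2)*(5*k + (k + 1)**2 + 15)/((k + 4)*(k**2 + 5*k + 10)).
A = k + 2, B = k + 4, C = k**2 + 5*k + 10.
f must satisfy (k + 2)·f(k+1) − (k + 3)·f(k) = k**2 + 5*k + 10.
From deg A=1, deg B=1, deg C=2: d=2.
Solve for f: f(k) = k*(k + 4) (degree 2 ≤ 2).
Get s_k = R·t_k = k*(-k - 4)/(k + 2) with R(k) = B(k−1)f(k)/C(k) = k*(k + 3)*(k + 4)/(k**2 + 5*k + 10).
s_(k+1) − s_k = (-k**2 - 5*k - 10)/(k**2 + 5*k + 6) = t_k.
Telescoping: Σ = s_(7) − s_(3) = -77/9 − (-21/5) = -196/45.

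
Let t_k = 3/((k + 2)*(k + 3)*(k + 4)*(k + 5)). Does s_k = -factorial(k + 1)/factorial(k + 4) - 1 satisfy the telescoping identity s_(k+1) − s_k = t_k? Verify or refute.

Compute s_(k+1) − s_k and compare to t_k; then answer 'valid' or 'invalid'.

Valid: the claim telescopes to t_k.

s_(k+1) = -factorial(k + 2)/factorial(k + 5) - 1
s_(k+1) − s_k = 3/((k + 2)*(k + 3)*(k + 4)*(k + 5))
(s_(k+1) − s_k) − t_k = 0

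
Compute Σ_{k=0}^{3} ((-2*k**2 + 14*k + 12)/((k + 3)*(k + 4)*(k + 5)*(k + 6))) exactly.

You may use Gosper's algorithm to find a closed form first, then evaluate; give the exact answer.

Σ = 13/140

Compute t_(k+1)/t_k: get (k**3 - 2*k**2 - 27*k - 36)/(k**3 - 55*k - 42).
Normal form (A,B,C) = (k + 3, k + 7, k**2 - 7*k - 6).
Key eq: (k + 3)·f(k+1) = (k + 6)·f(k) + (k**2 - 7*k - 6).
d = 3 from the (1,1,2) case.
Solving with deg f ≤ 3: f(k) = -k*(k**2 + 72*k + 47)/60.
R(k) = B(k−1)·f(k)/C(k) = -k*(k + 6)*(k**2 + 72*k + 47)/(60*(k**2 - 7*k - 6)); s_k = R·t_k = k*(k**2 + 72*k + 47)/(30*(k + 3)*(k + 4)*(k + 5)).
Δs = 2*(-k**2 + 7*k + 6)/(k**4 + 18*k**3 + 119*k**2 + 342*k + 360), as required.
Telescoping: Σ = s_(4) − s_(0) = 13/140 − (0) = 13/140.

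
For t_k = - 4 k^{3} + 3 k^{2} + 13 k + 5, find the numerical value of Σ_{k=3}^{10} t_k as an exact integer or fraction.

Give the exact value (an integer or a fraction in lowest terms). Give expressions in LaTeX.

Σ = -10208

Step 1: r(k) = (4*k**3 + 9*k**2 - 7*k - 17)/(4*k**3 - 3*k**2 - 13*k - 5).
Gosper form: A/B · C(k+1)/C(k) with A=1, B=1, C=k**3 - 3*k**2/4 - 13*k/4 - 5/4.
Set up (1)·f(k+1) − (1)·f(k) − (k**3 - 3*k**2/4 - 13*k/4 - 5/4) = 0.
deg f ≤ 4 (via 0,0,3).
Coefficient equations give f(k) = k*(k**3 - 3*k**2 - 4*k + 1)/4.
So s_k = (B(k−1)f/C)·t_k = (k*(k**3 - 3*k**2 - 4*k + 1)/(4*k**3 - 3*k**2 - 13*k - 5))·t_k = k*(-k**3 + 3*k**2 + 4*k - 1).
Δs = -4*k**3 + 3*k**2 + 13*k + 5, as required.
Σ_(k=3)^(10) t_k = s_(11) − s_(3) = -10175 − (33) = -10208.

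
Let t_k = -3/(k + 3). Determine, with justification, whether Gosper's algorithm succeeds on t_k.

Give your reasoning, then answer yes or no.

The ratio is (k + 3)/(k + 4).
Factor: A=k + 3; B=k + 4; C=1.
f must satisfy (k + 3)·f(k+1) − (k + 3)·f(k) = 1.
From deg A=1, deg B=1, deg C=0: d=0.
Generic f = c0 gives residual -1; -1 = 0 cannot hold, so t_k is not Gosper-summable.

No — t_k has no hypergeometric antidifference.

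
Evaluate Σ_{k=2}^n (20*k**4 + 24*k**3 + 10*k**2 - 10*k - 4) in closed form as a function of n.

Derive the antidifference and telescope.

Ratio r(k) = (10*k**4 + 52*k**3 + 101*k**2 + 81*k + 20)/(10*k**4 + 12*k**3 + 5*k**2 - 5*k - 2).
Take A(k)=1, B(k)=1, C(k)=k**4 + 6*k**3/5 + k**2/2 - k/2 - 1/5.
Need (1)·f(k+1) − (1)·f(k) = k**4 + 6*k**3/5 + k**2/2 - k/2 - 1/5.
d = 5 from the (0,0,4) case.
Coefficient equations give f(k) = k*(2*k**4 - 2*k**3 - k**2 - 2*k + 1)/10.
R(k) = B(k−1)·f(k)/C(k) = k*(2*k**4 - 2*k**3 - k**2 - 2*k + 1)/(10*k**4 + 12*k**3 + 5*k**2 - 5*k - 2); s_k = R·t_k = 2*k*(2*k**4 - 2*k**3 - k**2 - 2*k + 1).
Δs = 20*k**4 + 24*k**3 + 10*k**2 - 10*k - 4, as required.
Evaluate: s_(n+1) = 4*n**5 + 16*n**4 + 22*n**3 + 6*n**2 - 8*n - 4; subtract s_(2) = 36 ⇒ S(n) = 4*n**5 + 16*n**4 + 22*n**3 + 6*n**2 - 8*n - 40.

S(n) = 4*n**5 + 16*n**4 + 22*n**3 + 6*n**2 - 8*n - 40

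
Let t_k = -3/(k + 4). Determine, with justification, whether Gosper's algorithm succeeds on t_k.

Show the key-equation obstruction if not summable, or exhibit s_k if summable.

The ratio is (k + 4)/(k + 5).
Gosper form: A/B · C(k+1)/C(k) with A=k + 4, B=k + 5, C=1.
Key eq: (k + 4)·f(k+1) = (k + 4)·f(k) + (1).
Bound: deg f ≤ 0.
Generic f = c0 gives residual -1; -1 = 0 cannot hold, so t_k is not Gosper-summable.

No. Not Gosper-summable.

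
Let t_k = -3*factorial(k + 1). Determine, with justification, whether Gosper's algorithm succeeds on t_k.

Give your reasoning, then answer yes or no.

t_(k+1)/t_k = k + 2.
So A=k + 2 and B=1, with C=1.
f must satisfy (k + 2)·f(k+1) − (1)·f(k) = 1.
d = -1 from the (1,0,0) case.
Bound -1 < 0, so the key equation has no polynomial solution.

No — key equation has no polynomial f.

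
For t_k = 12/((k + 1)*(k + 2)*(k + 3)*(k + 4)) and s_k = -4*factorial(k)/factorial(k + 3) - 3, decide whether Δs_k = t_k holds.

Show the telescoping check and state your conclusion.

Valid: the claim telescopes to t_k.

s_(k+1) = -4*factorial(k + 1)/factorial(k + 4) - 3
s_(k+1) − s_k = 12/((k + 1)*(k + 2)*(k + 3)*(k + 4))
(s_(k+1) − s_k) − t_k = 0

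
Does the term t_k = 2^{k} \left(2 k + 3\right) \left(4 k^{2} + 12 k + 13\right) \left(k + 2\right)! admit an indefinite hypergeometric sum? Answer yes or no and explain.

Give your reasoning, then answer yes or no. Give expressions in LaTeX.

t_(k+1)/t_k = 2*(8*k**4 + 84*k**3 + 338*k**2 + 619*k + 435)/(8*k**3 + 36*k**2 + 62*k + 39).
A = 2*k + 6, B = 1, C = k**3 + 9*k**2/2 + 31*k/4 + 39/8.
Set up (2*k + 6)·f(k+1) − (1)·f(k) − (k**3 + 9*k**2/2 + 31*k/4 + 39/8) = 0.
Bound: deg f ≤ 2.
Coefficient equations give f(k) = (4*k**2 + 3)/8.
Get s_k = R·t_k = 2**k*(4*k**2 + 3)*factorial(k + 2) with R(k) = B(k−1)f(k)/C(k) = (4*k**2 + 3)/((2*k + 3)*(4*k**2 + 12*k + 13)).
Verify: 2**k*(2*k + 3)*(4*k**2 + 12*k + 13)*factorial(k + 2) matches t_k.

Yes. s_k = 2^{k} \left(4 k^{2} + 3\right) \left(k + 2\right)!.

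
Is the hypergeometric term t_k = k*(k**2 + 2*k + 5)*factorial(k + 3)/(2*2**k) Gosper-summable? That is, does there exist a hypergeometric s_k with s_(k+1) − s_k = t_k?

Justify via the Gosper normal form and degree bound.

Step 1: r(k) = (k + 1)*(k + 4)*(2*k + (k + 1)**2 + 7)/(2*k*(k**2 + 2*k + 5)).
Gosper form: A/B · C(k+1)/C(k) with A=k/2 + 2, B=1, C=k**3 + 2*k**2 + 5*k.
Set up (k/2 + 2)·f(k+1) − (1)·f(k) − (k**3 + 2*k**2 + 5*k) = 0.
deg f ≤ 2 (via 1,0,3).
A polynomial solution: f(k) = 2*(k**2 - 2*k + 2).
R(k) = B(k−1)·f(k)/C(k) = 2*(k**2 - 2*k + 2)/(k*(k**2 + 2*k + 5)); s_k = R·t_k = (k**2 - 2*k + 2)*factorial(k + 3)/2**k.
Δs = k*(k**2 + 2*k + 5)*factorial(k + 3)/(2*2**k), as required.

Yes. s_k = (k**2 - 2*k + 2)*factorial(k + 3)/2**k.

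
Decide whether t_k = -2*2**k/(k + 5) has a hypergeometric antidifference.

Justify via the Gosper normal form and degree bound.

No. Not Gosper-summable.

Step 1: r(k) = 2*(k + 5)/(k + 6).
So A=2*k + 10 and B=k + 6, with C=1.
f must satisfy (2*k + 10)·f(k+1) − (k + 5)·f(k) = 1.
deg f ≤ -1 (via 1,1,0).
deg f ≤ -1 is impossible — no certificate.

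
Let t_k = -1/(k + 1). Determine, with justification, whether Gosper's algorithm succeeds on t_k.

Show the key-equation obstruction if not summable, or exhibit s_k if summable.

No — key equation has no polynomial f.

Step 1: r(k) = (k + 1)/(k + 2).
So A=k + 1 and B=k + 2, with C=1.
Set up (k + 1)·f(k+1) − (k + 1)·f(k) − (1) = 0.
Degrees (1,1,0) ⇒ d ≤ 0.
f = c0 ⇒ A·f(k+1) − B(k−1)·f(k) − C = -1. The system {-1 = 0} is inconsistent; no antidifference.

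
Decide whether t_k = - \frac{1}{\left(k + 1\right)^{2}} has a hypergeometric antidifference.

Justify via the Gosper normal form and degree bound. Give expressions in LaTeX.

Step 1: r(k) = (k + 1)**2/(k + 2)**2.
Normal form (A,B,C) = (k**2 + 2*k + 1, k**2 + 4*k + 4, 1).
Need (k**2 + 2*k + 1)·f(k+1) − (k**2 + 2*k + 1)·f(k) = 1.
d = 0 from the (2,2,0) case.
Generic f = c0 gives residual -1; -1 = 0 cannot hold, so t_k is not Gosper-summable.

No — the linear system for f has no solution.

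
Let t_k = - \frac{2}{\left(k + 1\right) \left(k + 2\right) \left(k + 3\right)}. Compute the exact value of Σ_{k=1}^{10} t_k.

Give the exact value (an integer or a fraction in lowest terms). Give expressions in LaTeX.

Σ = -25/156

The ratio is (k + 1)/(k + 4).
Take A(k)=k + 1, B(k)=k + 4, C(k)=1.
Key eq: (k + 1)·f(k+1) = (k + 3)·f(k) + (1).
d = 2 from the (1,1,0) case.
Match coefficients ⇒ f(k) = k*(k + 3)/4.
So s_k = (B(k−1)f/C)·t_k = (k*(k + 3)**2/4)·t_k = k*(-k - 3)/(2*(k + 1)*(k + 2)).
Check: Δs_k = -2/(k**3 + 6*k**2 + 11*k + 6). ✓
Σ_(k=1)^(10) t_k = s_(11) − s_(1) = -77/156 − (-1/3) = -25/156.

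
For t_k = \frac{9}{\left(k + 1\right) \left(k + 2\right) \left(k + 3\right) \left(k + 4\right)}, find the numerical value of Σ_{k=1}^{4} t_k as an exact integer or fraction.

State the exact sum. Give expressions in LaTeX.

Σ = 13/112

Compute t_(k+1)/t_k: get (k + 1)/(k + 5).
So A=k + 1 and B=k + 5, with C=1.
Solve (k + 1)·f(k+1) − (k + 4)·f(k) = 1.
d = 3 from the (1,1,0) case.
Match coefficients ⇒ f(k) = k*(k**2 + 6*k + 11)/18.
Then R = B(k−1)f/C = k*(k + 4)*(k**2 + 6*k + 11)/18, so s_k = R(k)·t_k = k*(k**2 + 6*k + 11)/(2*(k + 1)*(k + 2)*(k + 3)).
Verify: 9/(k**4 + 10*k**3 + 35*k**2 + 50*k + 24) matches t_k.
Telescoping: Σ = s_(5) − s_(1) = 55/112 − (3/8) = 13/112.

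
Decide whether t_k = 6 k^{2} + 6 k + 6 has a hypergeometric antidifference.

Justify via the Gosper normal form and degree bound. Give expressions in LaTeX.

Yes. s_k = 2 k \left(k^{2} + 2\right).

Ratio r(k) = (k + (k + 1)**2 + 2)/(k**2 + k + 1).
Factor: A=1; B=1; C=k**2 + k + 1.
Need (1)·f(k+1) − (1)·f(k) = k**2 + k + 1.
Bound: deg f ≤ 3.
Solving with deg f ≤ 3: f(k) = k*(k**2 + 2)/3.
R(k) = B(k−1)·f(k)/C(k) = k*(k**2 + 2)/(3*(k**2 + k + 1)); s_k = R·t_k = 2*k*(k**2 + 2).
Δs = 6*k**2 + 6*k + 6, as required.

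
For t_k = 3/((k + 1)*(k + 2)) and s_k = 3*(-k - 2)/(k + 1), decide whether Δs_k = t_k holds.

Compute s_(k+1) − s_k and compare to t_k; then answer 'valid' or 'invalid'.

s_(k+1) = 3*(-k - 3)/(k + 2)
s_(k+1) − s_k = 3/(k**2 + 3*k + 2)
(s_(k+1) − s_k) − t_k = 0

Valid — Δs_k = t_k.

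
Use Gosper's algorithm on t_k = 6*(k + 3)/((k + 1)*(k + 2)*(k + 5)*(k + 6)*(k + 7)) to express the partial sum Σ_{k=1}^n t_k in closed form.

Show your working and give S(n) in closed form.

S(n) = n*(n**2 + 15*n + 68)/(42*(n**3 + 15*n**2 + 68*n + 84))

The ratio is (k + 1)*(k + 4)*(k + 5)/((k + 3)**2*(k + 8)).
Factor: A=k + 1; B=k + 8; C=k**3 + 10*k**2 + 33*k + 36.
f must satisfy (k + 1)·f(k+1) − (k + 7)·f(k) = k**3 + 10*k**2 + 33*k + 36.
Degrees (1,1,3) ⇒ d ≤ 6.
Solving with deg f ≤ 6: f(k) = k*(k + 2)*(k + 3)*(k + 4)*(k**2 + 12*k + 41)/90.
Certificate R = B(k−1)f/C = k*(k + 2)*(k + 7)*(k**2 + 12*k + 41)/(90*(k + 3)) gives s_k = k*(k**2 + 12*k + 41)/(15*(k**3 + 12*k**2 + 41*k + 30)).
Verify: 6*(k + 3)/(k**5 + 21*k**4 + 163*k**3 + 567*k**2 + 844*k + 420) matches t_k.
Telescope: S(n) = s_(n+1) − s_(1) = (n**3 + 15*n**2 + 68*n + 54)/(15*(n**3 + 15*n**2 + 68*n + 84)) − (3/70) = n*(n**2 + 15*n + 68)/(42*(n**3 + 15*n**2 + 68*n + 84)).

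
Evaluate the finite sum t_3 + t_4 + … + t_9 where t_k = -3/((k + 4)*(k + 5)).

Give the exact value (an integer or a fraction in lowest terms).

Σ = -3/14

r(k) = (k + 4)/(k + 6) after simplifying.
A = k + 4, B = k + 6, C = 1.
Solve (k + 4)·f(k+1) − (k + 5)·f(k) = 1.
d = 1 from the (1,1,0) case.
Solving with deg f ≤ 1: f(k) = k/4.
R(k) = B(k−1)·f(k)/C(k) = k*(k + 5)/4; s_k = R·t_k = -3*k/(4*k + 16).
Check: Δs_k = -3/(k**2 + 9*k + 20). ✓
Sum = s_(10) − s_(3); s_(10) = -15/28, s_(3) = -9/28 ⇒ -3/14.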